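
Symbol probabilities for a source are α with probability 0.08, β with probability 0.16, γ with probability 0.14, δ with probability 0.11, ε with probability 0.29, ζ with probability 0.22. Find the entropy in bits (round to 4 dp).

H = −Σ pᵢ log₂ pᵢ.
−0.08·log₂(0.08) = 0.2915
−0.16·log₂(0.16) = 0.4230
−0.14·log₂(0.14) = 0.3971
−0.11·log₂(0.11) = 0.3503
−0.29·log₂(0.29) = 0.5179
−0.22·log₂(0.22) = 0.4806
Sum ≈ 2.4604 → 2.4604 bits.

2.4604 bits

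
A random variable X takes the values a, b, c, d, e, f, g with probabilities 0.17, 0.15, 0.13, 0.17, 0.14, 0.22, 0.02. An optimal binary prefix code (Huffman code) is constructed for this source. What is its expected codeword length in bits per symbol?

2.76 bits/symbol

Repeatedly combine the two least-probable nodes; the expected code length is the sum of the merged weights.
merge 1/50 + 13/100 → 3/20
merge 7/50 + 3/20 → 29/100
merge 3/20 + 17/100 → 8/25
merge 17/100 + 11/50 → 39/100
merge 29/100 + 8/25 → 61/100
merge 39/100 + 61/100 → 1
L = 3/20 + 29/100 + 8/25 + 39/100 + 61/100 + 1 = 69/25 = 2.76 bits/symbol.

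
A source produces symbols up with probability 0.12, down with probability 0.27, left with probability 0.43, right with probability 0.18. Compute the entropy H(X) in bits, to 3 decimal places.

1.846 bits

H = −Σ pᵢ log₂ pᵢ.
−0.12·log₂(0.12) = 0.3671
−0.27·log₂(0.27) = 0.5100
−0.43·log₂(0.43) = 0.5236
−0.18·log₂(0.18) = 0.4453
Sum ≈ 1.8460 → 1.846 bits.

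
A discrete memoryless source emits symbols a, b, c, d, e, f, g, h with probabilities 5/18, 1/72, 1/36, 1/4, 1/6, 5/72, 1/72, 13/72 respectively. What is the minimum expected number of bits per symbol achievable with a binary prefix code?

2.5 bits/symbol

Repeatedly combine the two least-probable nodes; the expected code length is the sum of the merged weights.
merge 1/72 + 1/72 → 1/36
merge 1/36 + 1/36 → 1/18
merge 1/18 + 5/72 → 1/8
merge 1/8 + 1/6 → 7/24
merge 13/72 + 1/4 → 31/72
merge 5/18 + 7/24 → 41/72
merge 31/72 + 41/72 → 1
L = 1/36 + 1/18 + 1/8 + 7/24 + 31/72 + 41/72 + 1 = 5/2 = 2.5 bits/symbol.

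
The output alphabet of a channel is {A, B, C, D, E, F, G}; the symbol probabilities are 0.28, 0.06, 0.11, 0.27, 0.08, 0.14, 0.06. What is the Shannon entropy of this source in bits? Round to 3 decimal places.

2.550 bits

H = −Σ pᵢ log₂ pᵢ.
−0.28·log₂(0.28) = 0.5142
−0.06·log₂(0.06) = 0.2435
−0.11·log₂(0.11) = 0.3503
−0.27·log₂(0.27) = 0.5100
−0.08·log₂(0.08) = 0.2915
−0.14·log₂(0.14) = 0.3971
−0.06·log₂(0.06) = 0.2435
Sum ≈ 2.5502 → 2.550 bits.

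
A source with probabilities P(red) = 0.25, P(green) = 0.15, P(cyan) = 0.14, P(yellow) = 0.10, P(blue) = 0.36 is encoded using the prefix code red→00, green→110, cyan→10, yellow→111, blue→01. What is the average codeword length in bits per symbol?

L̄ = Σ pᵢ·ℓᵢ = 0.25·2 + 0.15·3 + 0.14·2 + 0.10·3 + 0.36·2 = 2.25 bits/symbol.

2.25 bits/symbol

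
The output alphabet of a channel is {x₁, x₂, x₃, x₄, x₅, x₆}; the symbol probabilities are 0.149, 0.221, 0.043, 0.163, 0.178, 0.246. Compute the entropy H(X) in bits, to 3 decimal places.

2.453 bits

H = −Σ pᵢ log₂ pᵢ.
−0.149·log₂(0.149) = 0.4092
−0.221·log₂(0.221) = 0.4813
−0.043·log₂(0.043) = 0.1952
−0.163·log₂(0.163) = 0.4266
−0.178·log₂(0.178) = 0.4432
−0.246·log₂(0.246) = 0.4977
Sum ≈ 2.4533 → 2.453 bits.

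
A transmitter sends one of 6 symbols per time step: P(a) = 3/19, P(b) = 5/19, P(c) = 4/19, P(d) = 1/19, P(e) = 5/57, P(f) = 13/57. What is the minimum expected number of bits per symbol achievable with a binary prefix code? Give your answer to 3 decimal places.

2.439 bits/symbol

Repeatedly combine the two least-probable nodes; the expected code length is the sum of the merged weights.
merge 1/19 + 5/57 → 8/57
merge 8/57 + 3/19 → 17/57
merge 4/19 + 13/57 → 25/57
merge 5/19 + 17/57 → 32/57
merge 25/57 + 32/57 → 1
L = 8/57 + 17/57 + 25/57 + 32/57 + 1 = 139/57 ≈ 2.439 bits/symbol.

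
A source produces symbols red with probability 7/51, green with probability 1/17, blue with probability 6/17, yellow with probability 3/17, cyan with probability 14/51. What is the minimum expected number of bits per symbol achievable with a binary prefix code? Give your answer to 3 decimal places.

2.196 bits/symbol

Repeatedly combine the two least-probable nodes; the expected code length is the sum of the merged weights.
merge 1/17 + 7/51 → 10/51
merge 3/17 + 10/51 → 19/51
merge 14/51 + 6/17 → 32/51
merge 19/51 + 32/51 → 1
L = 10/51 + 19/51 + 32/51 + 1 = 112/51 ≈ 2.196 bits/symbol.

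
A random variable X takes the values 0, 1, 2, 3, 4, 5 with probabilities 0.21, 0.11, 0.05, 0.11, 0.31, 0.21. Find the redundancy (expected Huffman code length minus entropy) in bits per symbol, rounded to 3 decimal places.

Entropy H = −Σ p log₂ p ≈ 2.3861 bits.
Huffman merges: 1/20+11/100→4/25; 11/100+4/25→27/100; 21/100+21/100→21/50; 27/100+31/100→29/50; 21/50+29/50→1. L = 243/100 ≈ 2.4300.
L − H = 2.4300 − 2.3861 = 0.044 bits.

0.044 bits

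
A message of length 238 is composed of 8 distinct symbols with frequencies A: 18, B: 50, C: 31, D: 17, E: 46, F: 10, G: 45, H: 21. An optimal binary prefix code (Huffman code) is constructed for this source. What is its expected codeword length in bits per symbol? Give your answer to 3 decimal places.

2.874 bits/symbol

Probabilities are the counts divided by 238.
Repeatedly combine the two least-probable nodes; the expected code length is the sum of the merged weights.
merge 5/119 + 1/14 → 27/238
merge 9/119 + 3/34 → 39/238
merge 27/238 + 31/238 → 29/119
merge 39/238 + 45/238 → 6/17
merge 23/119 + 25/119 → 48/119
merge 29/119 + 6/17 → 71/119
merge 48/119 + 71/119 → 1
L = 27/238 + 39/238 + 29/119 + 6/17 + 48/119 + 71/119 + 1 = 342/119 ≈ 2.874 bits/symbol.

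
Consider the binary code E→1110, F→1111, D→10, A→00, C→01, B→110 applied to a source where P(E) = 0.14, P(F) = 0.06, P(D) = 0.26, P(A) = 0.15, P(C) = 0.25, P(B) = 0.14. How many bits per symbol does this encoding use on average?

L̄ = Σ pᵢ·ℓᵢ = 0.14·4 + 0.06·4 + 0.26·2 + 0.15·2 + 0.25·2 + 0.14·3 = 2.54 bits/symbol.

2.54 bits/symbol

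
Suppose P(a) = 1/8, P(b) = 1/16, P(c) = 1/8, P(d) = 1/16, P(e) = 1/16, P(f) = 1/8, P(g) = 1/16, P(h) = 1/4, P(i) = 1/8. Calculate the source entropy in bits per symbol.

Each probability is a power of 1/2, so log₂(1/p) is an integer.
H = Σ p·log₂(1/p) = 1/8·3 + 1/16·4 + 1/8·3 + 1/16·4 + 1/16·4 + 1/8·3 + 1/16·4 + 1/4·2 + 1/8·3 = 3 bits.

3 bits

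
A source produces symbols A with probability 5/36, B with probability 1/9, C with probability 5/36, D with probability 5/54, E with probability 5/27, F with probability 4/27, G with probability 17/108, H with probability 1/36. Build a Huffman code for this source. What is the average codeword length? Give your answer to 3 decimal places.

2.935 bits/symbol

Repeatedly combine the two least-probable nodes; the expected code length is the sum of the merged weights.
merge 1/36 + 5/54 → 13/108
merge 1/9 + 13/108 → 25/108
merge 5/36 + 5/36 → 5/18
merge 4/27 + 17/108 → 11/36
merge 5/27 + 25/108 → 5/12
merge 5/18 + 11/36 → 7/12
merge 5/12 + 7/12 → 1
L = 13/108 + 25/108 + 5/18 + 11/36 + 5/12 + 7/12 + 1 = 317/108 ≈ 2.935 bits/symbol.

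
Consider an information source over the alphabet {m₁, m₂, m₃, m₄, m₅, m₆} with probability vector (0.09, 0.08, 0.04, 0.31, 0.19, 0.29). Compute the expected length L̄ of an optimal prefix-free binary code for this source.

Repeatedly combine the two least-probable nodes; the expected code length is the sum of the merged weights.
merge 1/25 + 2/25 → 3/25
merge 9/100 + 3/25 → 21/100
merge 19/100 + 21/100 → 2/5
merge 29/100 + 31/100 → 3/5
merge 2/5 + 3/5 → 1
L = 3/25 + 21/100 + 2/5 + 3/5 + 1 = 233/100 = 2.33 bits/symbol.

2.33 bits/symbol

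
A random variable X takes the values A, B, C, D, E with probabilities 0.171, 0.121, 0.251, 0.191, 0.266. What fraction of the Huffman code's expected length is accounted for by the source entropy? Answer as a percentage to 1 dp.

99.0%

Entropy H = −Σ p log₂ p ≈ 2.2693 bits.
Huffman merges: 121/1000+171/1000→73/250; 191/1000+251/1000→221/500; 133/500+73/250→279/500; 221/500+279/500→1. L = 573/250 ≈ 2.2920.
Efficiency = H/L = 2.2693/2.2920 = 99.0%.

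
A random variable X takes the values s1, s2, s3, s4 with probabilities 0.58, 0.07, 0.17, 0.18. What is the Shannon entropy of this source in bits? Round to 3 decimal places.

H = −Σ pᵢ log₂ pᵢ.
−0.58·log₂(0.58) = 0.4558
−0.07·log₂(0.07) = 0.2686
−0.17·log₂(0.17) = 0.4346
−0.18·log₂(0.18) = 0.4453
Sum ≈ 1.6043 → 1.604 bits.

1.604 bits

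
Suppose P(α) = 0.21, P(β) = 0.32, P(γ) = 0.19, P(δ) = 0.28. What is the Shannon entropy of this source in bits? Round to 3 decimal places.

1.968 bits

H = −Σ pᵢ log₂ pᵢ.
−0.21·log₂(0.21) = 0.4728
−0.32·log₂(0.32) = 0.5260
−0.19·log₂(0.19) = 0.4552
−0.28·log₂(0.28) = 0.5142
Sum ≈ 1.9683 → 1.968 bits.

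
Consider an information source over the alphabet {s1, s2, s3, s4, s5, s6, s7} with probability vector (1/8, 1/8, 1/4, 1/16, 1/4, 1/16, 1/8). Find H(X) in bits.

2.625 bits

Each probability is a power of 1/2, so log₂(1/p) is an integer.
H = Σ p·log₂(1/p) = 1/8·3 + 1/8·3 + 1/4·2 + 1/16·4 + 1/4·2 + 1/16·4 + 1/8·3 = 2.625 bits.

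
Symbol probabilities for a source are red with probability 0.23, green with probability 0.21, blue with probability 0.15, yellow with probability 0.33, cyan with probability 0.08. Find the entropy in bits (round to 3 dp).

H = −Σ pᵢ log₂ pᵢ.
−0.23·log₂(0.23) = 0.4877
−0.21·log₂(0.21) = 0.4728
−0.15·log₂(0.15) = 0.4105
−0.33·log₂(0.33) = 0.5278
−0.08·log₂(0.08) = 0.2915
Sum ≈ 2.1904 → 2.190 bits.

2.190 bits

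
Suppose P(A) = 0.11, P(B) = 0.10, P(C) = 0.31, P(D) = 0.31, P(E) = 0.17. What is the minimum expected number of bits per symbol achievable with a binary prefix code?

2.21 bits/symbol

Repeatedly combine the two least-probable nodes; the expected code length is the sum of the merged weights.
merge 1/10 + 11/100 → 21/100
merge 17/100 + 21/100 → 19/50
merge 31/100 + 31/100 → 31/50
merge 19/50 + 31/50 → 1
L = 21/100 + 19/50 + 31/50 + 1 = 221/100 = 2.21 bits/symbol.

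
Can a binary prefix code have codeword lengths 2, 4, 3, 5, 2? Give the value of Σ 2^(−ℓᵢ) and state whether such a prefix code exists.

0.71875; yes

With common denominator 2^5 = 32: Σ 2^(−ℓᵢ) = 8/32 + 2/32 + 4/32 + 1/32 + 8/32 = 23/32 = 0.71875.
Kraft's inequality requires Σ ≤ 1; here Σ = 0.71875 ≤ 1, so such a prefix code exists.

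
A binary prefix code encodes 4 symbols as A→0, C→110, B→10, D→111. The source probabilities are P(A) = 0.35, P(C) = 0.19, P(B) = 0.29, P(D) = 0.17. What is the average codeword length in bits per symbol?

2.01 bits/symbol

L̄ = Σ pᵢ·ℓᵢ = 0.35·1 + 0.19·3 + 0.29·2 + 0.17·3 = 2.01 bits/symbol.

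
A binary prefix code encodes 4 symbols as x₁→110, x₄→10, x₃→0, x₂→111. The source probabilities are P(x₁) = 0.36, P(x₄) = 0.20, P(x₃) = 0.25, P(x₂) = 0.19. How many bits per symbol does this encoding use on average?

2.3 bits/symbol

L̄ = Σ pᵢ·ℓᵢ = 0.36·3 + 0.20·2 + 0.25·1 + 0.19·3 = 2.3 bits/symbol.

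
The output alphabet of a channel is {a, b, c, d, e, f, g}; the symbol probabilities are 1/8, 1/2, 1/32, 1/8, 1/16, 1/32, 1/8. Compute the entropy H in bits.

Each probability is a power of 1/2, so log₂(1/p) is an integer.
H = Σ p·log₂(1/p) = 1/8·3 + 1/2·1 + 1/32·5 + 1/8·3 + 1/16·4 + 1/32·5 + 1/8·3 = 2.1875 bits.

2.1875 bits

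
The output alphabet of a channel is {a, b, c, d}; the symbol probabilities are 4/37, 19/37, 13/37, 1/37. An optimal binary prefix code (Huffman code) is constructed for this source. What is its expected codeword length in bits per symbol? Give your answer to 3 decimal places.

Repeatedly combine the two least-probable nodes; the expected code length is the sum of the merged weights.
merge 1/37 + 4/37 → 5/37
merge 5/37 + 13/37 → 18/37
merge 18/37 + 19/37 → 1
L = 5/37 + 18/37 + 1 = 60/37 ≈ 1.622 bits/symbol.

1.622 bits/symbol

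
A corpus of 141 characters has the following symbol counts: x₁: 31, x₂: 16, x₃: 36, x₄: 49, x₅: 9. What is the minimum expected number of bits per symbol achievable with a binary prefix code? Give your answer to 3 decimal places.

2.177 bits/symbol

Probabilities are the counts divided by 141.
Repeatedly combine the two least-probable nodes; the expected code length is the sum of the merged weights.
merge 3/47 + 16/141 → 25/141
merge 25/141 + 31/141 → 56/141
merge 12/47 + 49/141 → 85/141
merge 56/141 + 85/141 → 1
L = 25/141 + 56/141 + 85/141 + 1 = 307/141 ≈ 2.177 bits/symbol.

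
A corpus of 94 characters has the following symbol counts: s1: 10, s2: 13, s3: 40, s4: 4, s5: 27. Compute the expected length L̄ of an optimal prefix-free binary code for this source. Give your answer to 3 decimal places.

Probabilities are the counts divided by 94.
Repeatedly combine the two least-probable nodes; the expected code length is the sum of the merged weights.
merge 2/47 + 5/47 → 7/47
merge 13/94 + 7/47 → 27/94
merge 27/94 + 27/94 → 27/47
merge 20/47 + 27/47 → 1
L = 7/47 + 27/94 + 27/47 + 1 = 189/94 ≈ 2.011 bits/symbol.

2.011 bits/symbol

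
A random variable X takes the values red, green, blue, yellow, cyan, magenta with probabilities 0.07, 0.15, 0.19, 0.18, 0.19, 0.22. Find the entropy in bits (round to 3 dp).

2.515 bits

H = −Σ pᵢ log₂ pᵢ.
−0.07·log₂(0.07) = 0.2686
−0.15·log₂(0.15) = 0.4105
−0.19·log₂(0.19) = 0.4552
−0.18·log₂(0.18) = 0.4453
−0.19·log₂(0.19) = 0.4552
−0.22·log₂(0.22) = 0.4806
Sum ≈ 2.5154 → 2.515 bits.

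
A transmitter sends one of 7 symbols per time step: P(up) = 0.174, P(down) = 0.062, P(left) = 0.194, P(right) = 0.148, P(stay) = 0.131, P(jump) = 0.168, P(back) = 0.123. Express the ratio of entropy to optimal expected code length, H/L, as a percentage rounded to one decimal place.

Entropy H = −Σ p log₂ p ≈ 2.7430 bits.
Huffman merges: 31/500+123/1000→37/200; 131/1000+37/250→279/1000; 21/125+87/500→171/500; 37/200+97/500→379/1000; 279/1000+171/500→621/1000; 379/1000+621/1000→1. L = 1403/500 ≈ 2.8060.
Efficiency = H/L = 2.7430/2.8060 = 97.8%.

97.8%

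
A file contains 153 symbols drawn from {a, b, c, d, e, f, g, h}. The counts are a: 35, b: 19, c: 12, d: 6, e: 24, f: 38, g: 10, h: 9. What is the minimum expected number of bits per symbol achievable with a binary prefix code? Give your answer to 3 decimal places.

2.765 bits/symbol

Probabilities are the counts divided by 153.
Repeatedly combine the two least-probable nodes; the expected code length is the sum of the merged weights.
merge 2/51 + 1/17 → 5/51
merge 10/153 + 4/51 → 22/153
merge 5/51 + 19/153 → 2/9
merge 22/153 + 8/51 → 46/153
merge 2/9 + 35/153 → 23/51
merge 38/153 + 46/153 → 28/51
merge 23/51 + 28/51 → 1
L = 5/51 + 22/153 + 2/9 + 46/153 + 23/51 + 28/51 + 1 = 47/17 ≈ 2.765 bits/symbol.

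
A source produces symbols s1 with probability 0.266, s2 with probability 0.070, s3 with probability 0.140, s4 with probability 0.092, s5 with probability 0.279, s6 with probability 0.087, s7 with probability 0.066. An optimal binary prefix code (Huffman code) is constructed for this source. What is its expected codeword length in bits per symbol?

2.591 bits/symbol

Repeatedly combine the two least-probable nodes; the expected code length is the sum of the merged weights.
merge 33/500 + 7/100 → 17/125
merge 87/1000 + 23/250 → 179/1000
merge 17/125 + 7/50 → 69/250
merge 179/1000 + 133/500 → 89/200
merge 69/250 + 279/1000 → 111/200
merge 89/200 + 111/200 → 1
L = 17/125 + 179/1000 + 69/250 + 89/200 + 111/200 + 1 = 2591/1000 = 2.591 bits/symbol.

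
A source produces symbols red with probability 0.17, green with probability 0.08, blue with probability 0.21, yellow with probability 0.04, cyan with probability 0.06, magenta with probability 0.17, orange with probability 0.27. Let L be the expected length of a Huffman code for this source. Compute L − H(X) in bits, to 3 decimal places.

0.047 bits

Entropy H = −Σ p log₂ p ≈ 2.5728 bits.
Huffman merges: 1/25+3/50→1/10; 2/25+1/10→9/50; 17/100+17/100→17/50; 9/50+21/100→39/100; 27/100+17/50→61/100; 39/100+61/100→1. L = 131/50 ≈ 2.6200.
L − H = 2.6200 − 2.5728 = 0.047 bits.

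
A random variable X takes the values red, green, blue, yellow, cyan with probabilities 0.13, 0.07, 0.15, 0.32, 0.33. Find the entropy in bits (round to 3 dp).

2.116 bits

H = −Σ pᵢ log₂ pᵢ.
−0.13·log₂(0.13) = 0.3826
−0.07·log₂(0.07) = 0.2686
−0.15·log₂(0.15) = 0.4105
−0.32·log₂(0.32) = 0.5260
−0.33·log₂(0.33) = 0.5278
Sum ≈ 2.1156 → 2.116 bits.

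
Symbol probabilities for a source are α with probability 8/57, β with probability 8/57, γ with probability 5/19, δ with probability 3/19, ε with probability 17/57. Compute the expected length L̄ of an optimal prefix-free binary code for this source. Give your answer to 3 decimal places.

Repeatedly combine the two least-probable nodes; the expected code length is the sum of the merged weights.
merge 8/57 + 8/57 → 16/57
merge 3/19 + 5/19 → 8/19
merge 16/57 + 17/57 → 11/19
merge 8/19 + 11/19 → 1
L = 16/57 + 8/19 + 11/19 + 1 = 130/57 ≈ 2.281 bits/symbol.

2.281 bits/symbol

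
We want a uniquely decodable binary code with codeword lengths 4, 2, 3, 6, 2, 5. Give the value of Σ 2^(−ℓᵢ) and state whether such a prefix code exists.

0.734375; yes

With common denominator 2^6 = 64: Σ 2^(−ℓᵢ) = 4/64 + 16/64 + 8/64 + 1/64 + 16/64 + 2/64 = 47/64 = 0.734375.
Kraft's inequality requires Σ ≤ 1; here Σ = 0.734375 ≤ 1, so such a prefix code exists.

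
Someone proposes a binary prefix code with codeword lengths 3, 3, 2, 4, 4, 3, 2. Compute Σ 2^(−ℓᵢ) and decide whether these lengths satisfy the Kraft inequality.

1; yes

With common denominator 2^4 = 16: Σ 2^(−ℓᵢ) = 2/16 + 2/16 + 4/16 + 1/16 + 1/16 + 2/16 + 4/16 = 16/16 = 1.
Kraft's inequality requires Σ ≤ 1; here Σ = 1 ≤ 1, so such a prefix code exists.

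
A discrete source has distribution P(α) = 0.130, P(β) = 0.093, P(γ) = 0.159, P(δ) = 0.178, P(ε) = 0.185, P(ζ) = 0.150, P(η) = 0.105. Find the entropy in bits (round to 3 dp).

2.769 bits

H = −Σ pᵢ log₂ pᵢ.
−0.130·log₂(0.130) = 0.3826
−0.093·log₂(0.093) = 0.3187
−0.159·log₂(0.159) = 0.4218
−0.178·log₂(0.178) = 0.4432
−0.185·log₂(0.185) = 0.4504
−0.150·log₂(0.150) = 0.4105
−0.105·log₂(0.105) = 0.3414
Sum ≈ 2.7687 → 2.769 bits.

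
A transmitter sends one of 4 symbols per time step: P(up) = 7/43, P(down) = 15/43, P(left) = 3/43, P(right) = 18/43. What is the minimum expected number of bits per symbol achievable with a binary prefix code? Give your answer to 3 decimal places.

1.814 bits/symbol

Repeatedly combine the two least-probable nodes; the expected code length is the sum of the merged weights.
merge 3/43 + 7/43 → 10/43
merge 10/43 + 15/43 → 25/43
merge 18/43 + 25/43 → 1
L = 10/43 + 25/43 + 1 = 78/43 ≈ 1.814 bits/symbol.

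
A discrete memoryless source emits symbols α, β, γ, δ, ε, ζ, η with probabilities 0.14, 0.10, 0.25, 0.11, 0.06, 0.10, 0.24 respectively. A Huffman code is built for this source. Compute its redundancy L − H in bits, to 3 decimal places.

Entropy H = −Σ p log₂ p ≈ 2.6495 bits.
Huffman merges: 3/50+1/10→4/25; 1/10+11/100→21/100; 7/50+4/25→3/10; 21/100+6/25→9/20; 1/4+3/10→11/20; 9/20+11/20→1. L = 267/100 ≈ 2.6700.
L − H = 2.6700 − 2.6495 = 0.021 bits.

0.021 bits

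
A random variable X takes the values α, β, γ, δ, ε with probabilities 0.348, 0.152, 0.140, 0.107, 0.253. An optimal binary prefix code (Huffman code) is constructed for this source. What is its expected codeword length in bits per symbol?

Repeatedly combine the two least-probable nodes; the expected code length is the sum of the merged weights.
merge 107/1000 + 7/50 → 247/1000
merge 19/125 + 247/1000 → 399/1000
merge 253/1000 + 87/250 → 601/1000
merge 399/1000 + 601/1000 → 1
L = 247/1000 + 399/1000 + 601/1000 + 1 = 2247/1000 = 2.247 bits/symbol.

2.247 bits/symbol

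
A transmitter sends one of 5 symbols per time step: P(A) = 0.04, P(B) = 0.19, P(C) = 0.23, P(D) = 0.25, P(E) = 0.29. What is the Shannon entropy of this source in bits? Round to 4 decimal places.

H = −Σ pᵢ log₂ pᵢ.
−0.04·log₂(0.04) = 0.1858
−0.19·log₂(0.19) = 0.4552
−0.23·log₂(0.23) = 0.4877
−0.25·log₂(0.25) = 0.5000
−0.29·log₂(0.29) = 0.5179
Sum ≈ 2.1466 → 2.1466 bits.

2.1466 bits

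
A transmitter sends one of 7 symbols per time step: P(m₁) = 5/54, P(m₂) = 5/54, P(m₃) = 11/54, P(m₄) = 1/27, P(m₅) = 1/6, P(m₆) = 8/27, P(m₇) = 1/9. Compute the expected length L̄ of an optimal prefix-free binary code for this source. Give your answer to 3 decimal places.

Repeatedly combine the two least-probable nodes; the expected code length is the sum of the merged weights.
merge 1/27 + 5/54 → 7/54
merge 5/54 + 1/9 → 11/54
merge 7/54 + 1/6 → 8/27
merge 11/54 + 11/54 → 11/27
merge 8/27 + 8/27 → 16/27
merge 11/27 + 16/27 → 1
L = 7/54 + 11/54 + 8/27 + 11/27 + 16/27 + 1 = 71/27 ≈ 2.630 bits/symbol.

2.630 bits/symbol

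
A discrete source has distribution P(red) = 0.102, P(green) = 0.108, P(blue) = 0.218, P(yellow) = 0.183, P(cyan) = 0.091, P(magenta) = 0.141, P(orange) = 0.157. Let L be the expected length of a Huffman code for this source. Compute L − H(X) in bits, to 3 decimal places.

0.039 bits

Entropy H = −Σ p log₂ p ≈ 2.7427 bits.
Huffman merges: 91/1000+51/500→193/1000; 27/250+141/1000→249/1000; 157/1000+183/1000→17/50; 193/1000+109/500→411/1000; 249/1000+17/50→589/1000; 411/1000+589/1000→1. L = 1391/500 ≈ 2.7820.
L − H = 2.7820 − 2.7427 = 0.039 bits.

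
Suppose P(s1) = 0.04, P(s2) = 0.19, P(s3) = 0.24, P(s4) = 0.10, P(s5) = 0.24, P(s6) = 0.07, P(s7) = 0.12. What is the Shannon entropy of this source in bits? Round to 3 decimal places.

2.597 bits

H = −Σ pᵢ log₂ pᵢ.
−0.04·log₂(0.04) = 0.1858
−0.19·log₂(0.19) = 0.4552
−0.24·log₂(0.24) = 0.4941
−0.10·log₂(0.10) = 0.3322
−0.24·log₂(0.24) = 0.4941
−0.07·log₂(0.07) = 0.2686
−0.12·log₂(0.12) = 0.3671
Sum ≈ 2.5971 → 2.597 bits.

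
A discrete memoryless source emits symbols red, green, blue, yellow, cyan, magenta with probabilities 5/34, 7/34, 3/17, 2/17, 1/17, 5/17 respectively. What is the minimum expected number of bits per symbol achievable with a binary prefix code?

2.5 bits/symbol

Repeatedly combine the two least-probable nodes; the expected code length is the sum of the merged weights.
merge 1/17 + 2/17 → 3/17
merge 5/34 + 3/17 → 11/34
merge 3/17 + 7/34 → 13/34
merge 5/17 + 11/34 → 21/34
merge 13/34 + 21/34 → 1
L = 3/17 + 11/34 + 13/34 + 21/34 + 1 = 5/2 = 2.5 bits/symbol.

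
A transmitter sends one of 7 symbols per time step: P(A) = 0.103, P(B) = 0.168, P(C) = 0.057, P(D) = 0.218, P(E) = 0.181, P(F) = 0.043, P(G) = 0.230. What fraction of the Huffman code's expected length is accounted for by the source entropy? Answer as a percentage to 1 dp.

Entropy H = −Σ p log₂ p ≈ 2.6140 bits.
Huffman merges: 43/1000+57/1000→1/10; 1/10+103/1000→203/1000; 21/125+181/1000→349/1000; 203/1000+109/500→421/1000; 23/100+349/1000→579/1000; 421/1000+579/1000→1. L = 663/250 ≈ 2.6520.
Efficiency = H/L = 2.6140/2.6520 = 98.6%.

98.6%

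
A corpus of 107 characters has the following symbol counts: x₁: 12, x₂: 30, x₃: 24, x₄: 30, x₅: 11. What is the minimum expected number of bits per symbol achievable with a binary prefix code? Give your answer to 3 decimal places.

Probabilities are the counts divided by 107.
Repeatedly combine the two least-probable nodes; the expected code length is the sum of the merged weights.
merge 11/107 + 12/107 → 23/107
merge 23/107 + 24/107 → 47/107
merge 30/107 + 30/107 → 60/107
merge 47/107 + 60/107 → 1
L = 23/107 + 47/107 + 60/107 + 1 = 237/107 ≈ 2.215 bits/symbol.

2.215 bits/symbol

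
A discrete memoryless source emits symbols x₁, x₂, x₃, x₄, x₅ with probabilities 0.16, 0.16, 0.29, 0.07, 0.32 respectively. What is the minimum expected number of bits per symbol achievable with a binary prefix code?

Repeatedly combine the two least-probable nodes; the expected code length is the sum of the merged weights.
merge 7/100 + 4/25 → 23/100
merge 4/25 + 23/100 → 39/100
merge 29/100 + 8/25 → 61/100
merge 39/100 + 61/100 → 1
L = 23/100 + 39/100 + 61/100 + 1 = 223/100 = 2.23 bits/symbol.

2.23 bits/symbol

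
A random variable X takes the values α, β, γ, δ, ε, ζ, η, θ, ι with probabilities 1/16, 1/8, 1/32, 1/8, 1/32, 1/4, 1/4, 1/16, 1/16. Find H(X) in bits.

2.8125 bits

Each probability is a power of 1/2, so log₂(1/p) is an integer.
H = Σ p·log₂(1/p) = 1/16·4 + 1/8·3 + 1/32·5 + 1/8·3 + 1/32·5 + 1/4·2 + 1/4·2 + 1/16·4 + 1/16·4 = 2.8125 bits.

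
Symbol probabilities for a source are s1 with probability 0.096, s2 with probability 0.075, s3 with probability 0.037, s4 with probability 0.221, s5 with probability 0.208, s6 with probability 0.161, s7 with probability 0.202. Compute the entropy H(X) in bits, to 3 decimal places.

H = −Σ pᵢ log₂ pᵢ.
−0.096·log₂(0.096) = 0.3246
−0.075·log₂(0.075) = 0.2803
−0.037·log₂(0.037) = 0.1760
−0.221·log₂(0.221) = 0.4813
−0.208·log₂(0.208) = 0.4712
−0.161·log₂(0.161) = 0.4242
−0.202·log₂(0.202) = 0.4661
Sum ≈ 2.6237 → 2.624 bits.

2.624 bits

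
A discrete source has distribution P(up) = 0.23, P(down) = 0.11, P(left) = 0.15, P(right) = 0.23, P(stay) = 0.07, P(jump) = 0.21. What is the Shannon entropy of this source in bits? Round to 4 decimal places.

2.4775 bits

H = −Σ pᵢ log₂ pᵢ.
−0.23·log₂(0.23) = 0.4877
−0.11·log₂(0.11) = 0.3503
−0.15·log₂(0.15) = 0.4105
−0.23·log₂(0.23) = 0.4877
−0.07·log₂(0.07) = 0.2686
−0.21·log₂(0.21) = 0.4728
Sum ≈ 2.4775 → 2.4775 bits.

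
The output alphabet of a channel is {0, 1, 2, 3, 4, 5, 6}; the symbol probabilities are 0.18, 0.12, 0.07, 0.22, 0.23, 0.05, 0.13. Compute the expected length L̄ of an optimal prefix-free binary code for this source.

2.67 bits/symbol

Repeatedly combine the two least-probable nodes; the expected code length is the sum of the merged weights.
merge 1/20 + 7/100 → 3/25
merge 3/25 + 3/25 → 6/25
merge 13/100 + 9/50 → 31/100
merge 11/50 + 23/100 → 9/20
merge 6/25 + 31/100 → 11/20
merge 9/20 + 11/20 → 1
L = 3/25 + 6/25 + 31/100 + 9/20 + 11/20 + 1 = 267/100 = 2.67 bits/symbol.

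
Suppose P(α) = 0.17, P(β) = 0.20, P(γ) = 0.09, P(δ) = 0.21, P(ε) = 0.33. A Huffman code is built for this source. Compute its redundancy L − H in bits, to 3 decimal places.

Entropy H = −Σ p log₂ p ≈ 2.2123 bits.
Huffman merges: 9/100+17/100→13/50; 1/5+21/100→41/100; 13/50+33/100→59/100; 41/100+59/100→1. L = 113/50 ≈ 2.2600.
L − H = 2.2600 − 2.2123 = 0.048 bits.

0.048 bits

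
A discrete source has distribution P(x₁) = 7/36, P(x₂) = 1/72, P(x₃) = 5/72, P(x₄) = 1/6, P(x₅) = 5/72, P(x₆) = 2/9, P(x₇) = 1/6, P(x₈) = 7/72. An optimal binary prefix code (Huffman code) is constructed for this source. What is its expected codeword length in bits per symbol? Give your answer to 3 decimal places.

2.819 bits/symbol

Repeatedly combine the two least-probable nodes; the expected code length is the sum of the merged weights.
merge 1/72 + 5/72 → 1/12
merge 5/72 + 1/12 → 11/72
merge 7/72 + 11/72 → 1/4
merge 1/6 + 1/6 → 1/3
merge 7/36 + 2/9 → 5/12
merge 1/4 + 1/3 → 7/12
merge 5/12 + 7/12 → 1
L = 1/12 + 11/72 + 1/4 + 1/3 + 5/12 + 7/12 + 1 = 203/72 ≈ 2.819 bits/symbol.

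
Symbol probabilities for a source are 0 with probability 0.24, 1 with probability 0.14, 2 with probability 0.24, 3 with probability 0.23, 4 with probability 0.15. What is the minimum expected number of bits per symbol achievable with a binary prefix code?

2.29 bits/symbol

Repeatedly combine the two least-probable nodes; the expected code length is the sum of the merged weights.
merge 7/50 + 3/20 → 29/100
merge 23/100 + 6/25 → 47/100
merge 6/25 + 29/100 → 53/100
merge 47/100 + 53/100 → 1
L = 29/100 + 47/100 + 53/100 + 1 = 229/100 = 2.29 bits/symbol.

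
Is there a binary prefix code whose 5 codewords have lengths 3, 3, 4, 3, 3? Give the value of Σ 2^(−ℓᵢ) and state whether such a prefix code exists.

0.5625; yes

With common denominator 2^4 = 16: Σ 2^(−ℓᵢ) = 2/16 + 2/16 + 1/16 + 2/16 + 2/16 = 9/16 = 0.5625.
Kraft's inequality requires Σ ≤ 1; here Σ = 0.5625 ≤ 1, so such a prefix code exists.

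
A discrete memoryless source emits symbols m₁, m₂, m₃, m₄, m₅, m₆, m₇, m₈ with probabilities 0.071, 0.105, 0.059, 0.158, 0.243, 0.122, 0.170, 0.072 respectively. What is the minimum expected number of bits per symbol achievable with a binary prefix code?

Repeatedly combine the two least-probable nodes; the expected code length is the sum of the merged weights.
merge 59/1000 + 71/1000 → 13/100
merge 9/125 + 21/200 → 177/1000
merge 61/500 + 13/100 → 63/250
merge 79/500 + 17/100 → 41/125
merge 177/1000 + 243/1000 → 21/50
merge 63/250 + 41/125 → 29/50
merge 21/50 + 29/50 → 1
L = 13/100 + 177/1000 + 63/250 + 41/125 + 21/50 + 29/50 + 1 = 2887/1000 = 2.887 bits/symbol.

2.887 bits/symbol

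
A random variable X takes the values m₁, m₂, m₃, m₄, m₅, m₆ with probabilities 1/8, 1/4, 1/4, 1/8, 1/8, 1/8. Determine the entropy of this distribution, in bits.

Each probability is a power of 1/2, so log₂(1/p) is an integer.
H = Σ p·log₂(1/p) = 1/8·3 + 1/4·2 + 1/4·2 + 1/8·3 + 1/8·3 + 1/8·3 = 2.5 bits.

2.5 bits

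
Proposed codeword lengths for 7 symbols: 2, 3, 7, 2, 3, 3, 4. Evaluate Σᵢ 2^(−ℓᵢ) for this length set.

0.9453125

With common denominator 2^7 = 128: Σ 2^(−ℓᵢ) = 32/128 + 16/128 + 1/128 + 32/128 + 16/128 + 16/128 + 8/128 = 121/128 = 0.9453125.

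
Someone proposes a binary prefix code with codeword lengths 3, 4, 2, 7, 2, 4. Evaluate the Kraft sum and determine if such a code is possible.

With common denominator 2^7 = 128: Σ 2^(−ℓᵢ) = 16/128 + 8/128 + 32/128 + 1/128 + 32/128 + 8/128 = 97/128 = 0.7578125.
Kraft's inequality requires Σ ≤ 1; here Σ = 0.7578125 ≤ 1, so such a prefix code exists.

0.7578125; yes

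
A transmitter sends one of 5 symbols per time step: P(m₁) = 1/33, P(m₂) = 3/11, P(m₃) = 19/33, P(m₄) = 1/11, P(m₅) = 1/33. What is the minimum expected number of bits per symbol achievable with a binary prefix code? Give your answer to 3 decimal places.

1.636 bits/symbol

Repeatedly combine the two least-probable nodes; the expected code length is the sum of the merged weights.
merge 1/33 + 1/33 → 2/33
merge 2/33 + 1/11 → 5/33
merge 5/33 + 3/11 → 14/33
merge 14/33 + 19/33 → 1
L = 2/33 + 5/33 + 14/33 + 1 = 18/11 ≈ 1.636 bits/symbol.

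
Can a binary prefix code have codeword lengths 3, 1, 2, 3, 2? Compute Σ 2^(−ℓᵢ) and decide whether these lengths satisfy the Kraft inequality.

With common denominator 2^3 = 8: Σ 2^(−ℓᵢ) = 1/8 + 4/8 + 2/8 + 1/8 + 2/8 = 10/8 = 1.25.
Kraft's inequality requires Σ ≤ 1; here Σ = 1.25 > 1, so no such prefix code exists.

1.25; no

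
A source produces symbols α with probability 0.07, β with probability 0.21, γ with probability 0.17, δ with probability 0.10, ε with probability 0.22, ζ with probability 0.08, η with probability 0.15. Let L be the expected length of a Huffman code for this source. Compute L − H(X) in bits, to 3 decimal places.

0.029 bits

Entropy H = −Σ p log₂ p ≈ 2.6908 bits.
Huffman merges: 7/100+2/25→3/20; 1/10+3/20→1/4; 3/20+17/100→8/25; 21/100+11/50→43/100; 1/4+8/25→57/100; 43/100+57/100→1. L = 68/25 ≈ 2.7200.
L − H = 2.7200 − 2.6908 = 0.029 bits.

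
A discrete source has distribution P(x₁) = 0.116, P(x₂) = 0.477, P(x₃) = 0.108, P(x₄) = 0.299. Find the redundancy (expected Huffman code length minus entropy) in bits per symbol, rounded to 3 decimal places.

0.010 bits

Entropy H = −Σ p log₂ p ≈ 1.7375 bits.
Huffman merges: 27/250+29/250→28/125; 28/125+299/1000→523/1000; 477/1000+523/1000→1. L = 1747/1000 ≈ 1.7470.
L − H = 1.7470 − 1.7375 = 0.010 bits.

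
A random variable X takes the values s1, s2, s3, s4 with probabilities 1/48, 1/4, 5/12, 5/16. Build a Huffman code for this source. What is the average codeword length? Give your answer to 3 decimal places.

Repeatedly combine the two least-probable nodes; the expected code length is the sum of the merged weights.
merge 1/48 + 1/4 → 13/48
merge 13/48 + 5/16 → 7/12
merge 5/12 + 7/12 → 1
L = 13/48 + 7/12 + 1 = 89/48 ≈ 1.854 bits/symbol.

1.854 bits/symbol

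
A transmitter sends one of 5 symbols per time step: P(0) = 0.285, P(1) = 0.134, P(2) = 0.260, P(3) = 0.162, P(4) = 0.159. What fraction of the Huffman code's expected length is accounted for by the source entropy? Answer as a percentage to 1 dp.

98.4%

Entropy H = −Σ p log₂ p ≈ 2.2572 bits.
Huffman merges: 67/500+159/1000→293/1000; 81/500+13/50→211/500; 57/200+293/1000→289/500; 211/500+289/500→1. L = 2293/1000 ≈ 2.2930.
Efficiency = H/L = 2.2572/2.2930 = 98.4%.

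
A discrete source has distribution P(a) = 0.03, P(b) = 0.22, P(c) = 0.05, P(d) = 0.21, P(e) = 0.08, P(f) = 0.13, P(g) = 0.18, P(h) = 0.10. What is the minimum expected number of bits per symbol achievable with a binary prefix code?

2.81 bits/symbol

Repeatedly combine the two least-probable nodes; the expected code length is the sum of the merged weights.
merge 3/100 + 1/20 → 2/25
merge 2/25 + 2/25 → 4/25
merge 1/10 + 13/100 → 23/100
merge 4/25 + 9/50 → 17/50
merge 21/100 + 11/50 → 43/100
merge 23/100 + 17/50 → 57/100
merge 43/100 + 57/100 → 1
L = 2/25 + 4/25 + 23/100 + 17/50 + 43/100 + 57/100 + 1 = 281/100 = 2.81 bits/symbol.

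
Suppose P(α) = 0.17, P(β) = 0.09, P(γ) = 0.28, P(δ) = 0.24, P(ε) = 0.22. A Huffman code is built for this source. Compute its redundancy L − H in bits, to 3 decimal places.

0.024 bits

Entropy H = −Σ p log₂ p ≈ 2.2362 bits.
Huffman merges: 9/100+17/100→13/50; 11/50+6/25→23/50; 13/50+7/25→27/50; 23/50+27/50→1. L = 113/50 ≈ 2.2600.
L − H = 2.2600 − 2.2362 = 0.024 bits.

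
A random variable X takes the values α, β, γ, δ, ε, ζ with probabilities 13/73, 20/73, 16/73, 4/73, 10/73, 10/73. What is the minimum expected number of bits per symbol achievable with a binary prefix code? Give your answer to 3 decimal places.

2.507 bits/symbol

Repeatedly combine the two least-probable nodes; the expected code length is the sum of the merged weights.
merge 4/73 + 10/73 → 14/73
merge 10/73 + 13/73 → 23/73
merge 14/73 + 16/73 → 30/73
merge 20/73 + 23/73 → 43/73
merge 30/73 + 43/73 → 1
L = 14/73 + 23/73 + 30/73 + 43/73 + 1 = 183/73 ≈ 2.507 bits/symbol.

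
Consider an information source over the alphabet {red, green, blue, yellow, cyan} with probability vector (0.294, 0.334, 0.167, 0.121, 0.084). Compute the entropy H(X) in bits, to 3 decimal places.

H = −Σ pᵢ log₂ pᵢ.
−0.294·log₂(0.294) = 0.5192
−0.334·log₂(0.334) = 0.5284
−0.167·log₂(0.167) = 0.4312
−0.121·log₂(0.121) = 0.3687
−0.084·log₂(0.084) = 0.3002
Sum ≈ 2.1477 → 2.148 bits.

2.148 bits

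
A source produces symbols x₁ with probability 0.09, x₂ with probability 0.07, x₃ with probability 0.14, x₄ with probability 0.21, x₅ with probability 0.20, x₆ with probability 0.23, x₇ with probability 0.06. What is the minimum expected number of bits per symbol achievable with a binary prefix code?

2.69 bits/symbol

Repeatedly combine the two least-probable nodes; the expected code length is the sum of the merged weights.
merge 3/50 + 7/100 → 13/100
merge 9/100 + 13/100 → 11/50
merge 7/50 + 1/5 → 17/50
merge 21/100 + 11/50 → 43/100
merge 23/100 + 17/50 → 57/100
merge 43/100 + 57/100 → 1
L = 13/100 + 11/50 + 17/50 + 43/100 + 57/100 + 1 = 269/100 = 2.69 bits/symbol.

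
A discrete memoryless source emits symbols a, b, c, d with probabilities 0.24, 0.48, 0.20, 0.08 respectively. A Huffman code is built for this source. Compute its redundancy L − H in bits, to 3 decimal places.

0.042 bits

Entropy H = −Σ p log₂ p ≈ 1.7583 bits.
Huffman merges: 2/25+1/5→7/25; 6/25+7/25→13/25; 12/25+13/25→1. L = 9/5 ≈ 1.8000.
L − H = 1.8000 − 1.7583 = 0.042 bits.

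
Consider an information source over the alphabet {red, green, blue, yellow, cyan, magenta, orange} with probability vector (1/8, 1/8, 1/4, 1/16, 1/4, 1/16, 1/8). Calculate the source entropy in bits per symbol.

Each probability is a power of 1/2, so log₂(1/p) is an integer.
H = Σ p·log₂(1/p) = 1/8·3 + 1/8·3 + 1/4·2 + 1/16·4 + 1/4·2 + 1/16·4 + 1/8·3 = 2.625 bits.

2.625 bits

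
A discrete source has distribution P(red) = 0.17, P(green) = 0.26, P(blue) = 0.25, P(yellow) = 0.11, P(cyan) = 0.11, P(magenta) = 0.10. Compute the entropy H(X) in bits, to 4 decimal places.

H = −Σ pᵢ log₂ pᵢ.
−0.17·log₂(0.17) = 0.4346
−0.26·log₂(0.26) = 0.5053
−0.25·log₂(0.25) = 0.5000
−0.11·log₂(0.11) = 0.3503
−0.11·log₂(0.11) = 0.3503
−0.10·log₂(0.10) = 0.3322
Sum ≈ 2.4726 → 2.4726 bits.

2.4726 bits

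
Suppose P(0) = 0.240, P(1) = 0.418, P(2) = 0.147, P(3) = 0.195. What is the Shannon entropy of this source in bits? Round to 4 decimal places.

1.8867 bits

H = −Σ pᵢ log₂ pᵢ.
−0.240·log₂(0.240) = 0.4941
−0.418·log₂(0.418) = 0.5260
−0.147·log₂(0.147) = 0.4066
−0.195·log₂(0.195) = 0.4599
Sum ≈ 1.8867 → 1.8867 bits.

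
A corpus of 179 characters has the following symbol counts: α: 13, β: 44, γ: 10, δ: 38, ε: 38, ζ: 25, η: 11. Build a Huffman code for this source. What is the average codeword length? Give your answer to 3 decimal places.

Probabilities are the counts divided by 179.
Repeatedly combine the two least-probable nodes; the expected code length is the sum of the merged weights.
merge 10/179 + 11/179 → 21/179
merge 13/179 + 21/179 → 34/179
merge 25/179 + 34/179 → 59/179
merge 38/179 + 38/179 → 76/179
merge 44/179 + 59/179 → 103/179
merge 76/179 + 103/179 → 1
L = 21/179 + 34/179 + 59/179 + 76/179 + 103/179 + 1 = 472/179 ≈ 2.637 bits/symbol.

2.637 bits/symbol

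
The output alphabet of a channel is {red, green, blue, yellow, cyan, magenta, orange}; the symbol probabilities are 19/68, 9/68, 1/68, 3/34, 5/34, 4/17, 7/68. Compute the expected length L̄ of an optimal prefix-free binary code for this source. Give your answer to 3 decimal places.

2.588 bits/symbol

Repeatedly combine the two least-probable nodes; the expected code length is the sum of the merged weights.
merge 1/68 + 3/34 → 7/68
merge 7/68 + 7/68 → 7/34
merge 9/68 + 5/34 → 19/68
merge 7/34 + 4/17 → 15/34
merge 19/68 + 19/68 → 19/34
merge 15/34 + 19/34 → 1
L = 7/68 + 7/34 + 19/68 + 15/34 + 19/34 + 1 = 44/17 ≈ 2.588 bits/symbol.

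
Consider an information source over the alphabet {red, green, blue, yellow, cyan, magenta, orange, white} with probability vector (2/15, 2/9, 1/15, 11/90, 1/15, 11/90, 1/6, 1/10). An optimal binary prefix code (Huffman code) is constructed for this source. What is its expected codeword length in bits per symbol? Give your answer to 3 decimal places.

Repeatedly combine the two least-probable nodes; the expected code length is the sum of the merged weights.
merge 1/15 + 1/15 → 2/15
merge 1/10 + 11/90 → 2/9
merge 11/90 + 2/15 → 23/90
merge 2/15 + 1/6 → 3/10
merge 2/9 + 2/9 → 4/9
merge 23/90 + 3/10 → 5/9
merge 4/9 + 5/9 → 1
L = 2/15 + 2/9 + 23/90 + 3/10 + 4/9 + 5/9 + 1 = 131/45 ≈ 2.911 bits/symbol.

2.911 bits/symbol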